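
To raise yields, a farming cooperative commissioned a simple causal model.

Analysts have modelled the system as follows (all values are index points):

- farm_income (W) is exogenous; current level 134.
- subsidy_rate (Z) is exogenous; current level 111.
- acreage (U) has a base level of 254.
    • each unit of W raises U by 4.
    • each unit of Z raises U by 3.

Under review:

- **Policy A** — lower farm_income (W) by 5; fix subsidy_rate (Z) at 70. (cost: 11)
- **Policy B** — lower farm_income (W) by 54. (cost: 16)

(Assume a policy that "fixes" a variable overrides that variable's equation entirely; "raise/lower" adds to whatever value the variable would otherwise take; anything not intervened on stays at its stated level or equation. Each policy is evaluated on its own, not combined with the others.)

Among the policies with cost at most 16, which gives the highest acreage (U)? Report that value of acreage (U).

980

Policy A (W − 5, Z := 70):
  W = 134 − 5 = 129
  Z = 70
  U = 254 + 4·129 + 3·70 = 980
Policy B (W − 54):
  W = 134 − 54 = 80
  Z = 111
  U = 254 + 4·80 + 3·111 = 907
Comparing — Policy A: U=980, Policy B: U=907. Highest is 980 (Policy A).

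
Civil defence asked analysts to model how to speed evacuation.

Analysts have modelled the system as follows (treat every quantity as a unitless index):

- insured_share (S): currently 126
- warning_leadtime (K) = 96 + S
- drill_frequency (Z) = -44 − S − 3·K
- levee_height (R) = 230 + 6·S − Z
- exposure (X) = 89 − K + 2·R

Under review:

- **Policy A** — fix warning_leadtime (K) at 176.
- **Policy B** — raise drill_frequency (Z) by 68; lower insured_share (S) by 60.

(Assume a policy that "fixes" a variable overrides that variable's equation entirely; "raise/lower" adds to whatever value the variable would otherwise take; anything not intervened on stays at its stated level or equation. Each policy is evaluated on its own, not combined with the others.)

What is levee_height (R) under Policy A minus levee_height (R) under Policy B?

530

Policy A (K := 176):
  S = 126
  K = 176
  Z = -44 − 126 − 3·176 = -698
  R = 230 + 6·126 − (-698) = 1684
Policy B (Z + 68, S − 60):
  S = 126 − 60 = 66
  K = 96 + 66 = 162
  Z = -44 − 66 − 3·162 (+68 from intervention) = -528
  R = 230 + 6·66 − (-528) = 1154
R: 1684 − 1154 = 530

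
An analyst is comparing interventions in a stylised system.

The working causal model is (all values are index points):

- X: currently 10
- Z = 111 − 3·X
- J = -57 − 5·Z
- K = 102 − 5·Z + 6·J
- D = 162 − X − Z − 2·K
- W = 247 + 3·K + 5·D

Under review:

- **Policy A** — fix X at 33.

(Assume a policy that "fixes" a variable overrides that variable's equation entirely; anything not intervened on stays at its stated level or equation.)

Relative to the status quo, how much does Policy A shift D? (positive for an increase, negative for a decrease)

Baseline:
  X = 10
  Z = 111 − 3·10 = 81
  J = -57 − 5·81 = -462
  K = 102 − 5·81 + 6·(-462) = -3075
  D = 162 − 10 − 81 − 2·(-3075) = 6221
Policy A (X := 33):
  X = 33
  Z = 111 − 3·33 = 12
  J = -57 − 5·12 = -117
  K = 102 − 5·12 + 6·(-117) = -660
  D = 162 − 33 − 12 − 2·(-660) = 1437
Change in D: 1437 − 6221 = -4784

-4784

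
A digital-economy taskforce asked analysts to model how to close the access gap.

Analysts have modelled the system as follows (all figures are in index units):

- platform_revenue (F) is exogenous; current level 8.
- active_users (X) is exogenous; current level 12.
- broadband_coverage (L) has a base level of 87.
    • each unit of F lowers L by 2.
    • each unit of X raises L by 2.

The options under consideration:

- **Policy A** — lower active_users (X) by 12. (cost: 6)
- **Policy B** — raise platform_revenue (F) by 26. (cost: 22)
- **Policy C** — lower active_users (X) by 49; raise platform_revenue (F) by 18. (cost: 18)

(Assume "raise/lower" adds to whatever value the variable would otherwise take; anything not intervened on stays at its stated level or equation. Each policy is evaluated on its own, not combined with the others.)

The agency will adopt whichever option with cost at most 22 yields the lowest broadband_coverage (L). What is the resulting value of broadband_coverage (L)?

Policy A (X − 12):
  F = 8
  X = 12 − 12 = 0
  L = 87 − 2·8 + 2·0 = 71
Policy B (F + 26):
  F = 8 + 26 = 34
  X = 12
  L = 87 − 2·34 + 2·12 = 43
Policy C (X − 49, F + 18):
  F = 8 + 18 = 26
  X = 12 − 49 = -37
  L = 87 − 2·26 + 2·(-37) = -39
Comparing — Policy A: L=71, Policy B: L=43, Policy C: L=-39. Lowest is -39 (Policy C).

-39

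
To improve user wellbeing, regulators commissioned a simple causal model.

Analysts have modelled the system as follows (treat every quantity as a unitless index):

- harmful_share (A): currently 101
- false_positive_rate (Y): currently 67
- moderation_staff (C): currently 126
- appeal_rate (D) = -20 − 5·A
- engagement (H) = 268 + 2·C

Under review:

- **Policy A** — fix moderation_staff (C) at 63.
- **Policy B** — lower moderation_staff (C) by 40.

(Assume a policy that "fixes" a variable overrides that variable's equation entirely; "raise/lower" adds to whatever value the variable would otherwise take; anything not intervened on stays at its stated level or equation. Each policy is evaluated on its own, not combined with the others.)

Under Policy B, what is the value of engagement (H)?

Policy B (C − 40):
  C = 126 − 40 = 86
  H = 268 + 2·86 = 440

440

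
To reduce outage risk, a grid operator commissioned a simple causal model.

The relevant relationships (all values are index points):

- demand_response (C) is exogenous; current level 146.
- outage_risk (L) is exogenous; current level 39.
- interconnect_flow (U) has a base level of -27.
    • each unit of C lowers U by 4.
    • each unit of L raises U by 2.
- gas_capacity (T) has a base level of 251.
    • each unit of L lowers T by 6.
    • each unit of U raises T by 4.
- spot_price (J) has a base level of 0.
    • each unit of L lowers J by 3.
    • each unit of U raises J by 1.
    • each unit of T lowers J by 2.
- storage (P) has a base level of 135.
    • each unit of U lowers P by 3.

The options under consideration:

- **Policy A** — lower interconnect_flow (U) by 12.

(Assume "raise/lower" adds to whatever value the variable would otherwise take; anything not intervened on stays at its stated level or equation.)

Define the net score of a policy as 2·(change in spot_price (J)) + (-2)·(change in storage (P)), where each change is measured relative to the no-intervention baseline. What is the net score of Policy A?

96

Baseline:
  C = 146
  L = 39
  U = -27 − 4·146 + 2·39 = -533
  T = 251 − 6·39 + 4·(-533) = -2115
  J = 0 − 3·39 + (-533) − 2·(-2115) = 3580
  P = 135 − 3·(-533) = 1734
Policy A (U − 12):
  C = 146
  L = 39
  U = -27 − 4·146 + 2·39 (−12 from intervention) = -545
  T = 251 − 6·39 + 4·(-545) = -2163
  J = 0 − 3·39 + (-545) − 2·(-2163) = 3664
  P = 135 − 3·(-545) = 1770
ΔJ = 3664 − 3580 = 84; ΔP = 1770 − 1734 = 36
Score = 2·84 + (-2)·36 = 96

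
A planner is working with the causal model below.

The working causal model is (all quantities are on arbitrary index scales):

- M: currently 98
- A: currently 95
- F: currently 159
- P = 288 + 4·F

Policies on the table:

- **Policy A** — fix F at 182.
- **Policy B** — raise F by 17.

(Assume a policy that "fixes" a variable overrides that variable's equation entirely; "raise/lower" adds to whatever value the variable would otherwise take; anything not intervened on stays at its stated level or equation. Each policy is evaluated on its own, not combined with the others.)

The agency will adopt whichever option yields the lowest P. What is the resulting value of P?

Policy A (F := 182):
  F = 182
  P = 288 + 4·182 = 1016
Policy B (F + 17):
  F = 159 + 17 = 176
  P = 288 + 4·176 = 992
Comparing — Policy A: P=1016, Policy B: P=992. Lowest is 992 (Policy B).

992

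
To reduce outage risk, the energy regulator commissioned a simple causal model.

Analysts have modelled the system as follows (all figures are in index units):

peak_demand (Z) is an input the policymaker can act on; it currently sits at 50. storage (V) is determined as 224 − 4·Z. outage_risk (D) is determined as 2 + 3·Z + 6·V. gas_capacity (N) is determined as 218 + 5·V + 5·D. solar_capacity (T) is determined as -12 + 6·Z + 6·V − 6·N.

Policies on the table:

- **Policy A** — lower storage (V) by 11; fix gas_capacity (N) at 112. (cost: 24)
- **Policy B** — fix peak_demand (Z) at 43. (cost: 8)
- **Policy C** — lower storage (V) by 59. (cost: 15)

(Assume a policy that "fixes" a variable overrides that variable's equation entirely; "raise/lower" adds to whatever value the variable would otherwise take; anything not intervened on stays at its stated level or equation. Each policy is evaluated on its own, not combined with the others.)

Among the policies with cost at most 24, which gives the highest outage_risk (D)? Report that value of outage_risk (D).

443

Policy A (V − 11, N := 112):
  Z = 50
  V = 224 − 4·50 (−11 from intervention) = 13
  D = 2 + 3·50 + 6·13 = 230
Policy B (Z := 43):
  Z = 43
  V = 224 − 4·43 = 52
  D = 2 + 3·43 + 6·52 = 443
Policy C (V − 59):
  Z = 50
  V = 224 − 4·50 (−59 from intervention) = -35
  D = 2 + 3·50 + 6·(-35) = -58
Comparing — Policy A: D=230, Policy B: D=443, Policy C: D=-58. Highest is 443 (Policy B).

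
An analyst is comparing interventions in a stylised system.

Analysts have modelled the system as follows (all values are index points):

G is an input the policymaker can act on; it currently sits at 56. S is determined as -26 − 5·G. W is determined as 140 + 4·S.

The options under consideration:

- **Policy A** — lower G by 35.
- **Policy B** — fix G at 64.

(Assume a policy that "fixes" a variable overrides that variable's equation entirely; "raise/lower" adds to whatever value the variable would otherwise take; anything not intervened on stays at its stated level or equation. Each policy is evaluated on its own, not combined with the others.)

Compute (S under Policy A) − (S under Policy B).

215

Policy A (G − 35):
  G = 56 − 35 = 21
  S = -26 − 5·21 = -131
Policy B (G := 64):
  G = 64
  S = -26 − 5·64 = -346
S: -131 − (-346) = 215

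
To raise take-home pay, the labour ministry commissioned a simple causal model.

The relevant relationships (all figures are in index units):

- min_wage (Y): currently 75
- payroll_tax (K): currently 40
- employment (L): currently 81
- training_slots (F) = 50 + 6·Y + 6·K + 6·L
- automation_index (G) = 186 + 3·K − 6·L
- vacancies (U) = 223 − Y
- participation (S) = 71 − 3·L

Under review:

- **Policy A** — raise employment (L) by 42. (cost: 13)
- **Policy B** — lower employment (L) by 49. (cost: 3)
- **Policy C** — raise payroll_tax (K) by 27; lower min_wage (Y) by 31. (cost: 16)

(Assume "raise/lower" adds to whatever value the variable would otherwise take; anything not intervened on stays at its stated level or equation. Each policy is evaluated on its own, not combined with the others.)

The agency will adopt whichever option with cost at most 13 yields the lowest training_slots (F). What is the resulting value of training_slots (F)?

932

Policy A (L + 42):
  Y = 75
  K = 40
  L = 81 + 42 = 123
  F = 50 + 6·75 + 6·40 + 6·123 = 1478
Policy B (L − 49):
  Y = 75
  K = 40
  L = 81 − 49 = 32
  F = 50 + 6·75 + 6·40 + 6·32 = 932
Comparing — Policy A: F=1478, Policy B: F=932. Lowest is 932 (Policy B).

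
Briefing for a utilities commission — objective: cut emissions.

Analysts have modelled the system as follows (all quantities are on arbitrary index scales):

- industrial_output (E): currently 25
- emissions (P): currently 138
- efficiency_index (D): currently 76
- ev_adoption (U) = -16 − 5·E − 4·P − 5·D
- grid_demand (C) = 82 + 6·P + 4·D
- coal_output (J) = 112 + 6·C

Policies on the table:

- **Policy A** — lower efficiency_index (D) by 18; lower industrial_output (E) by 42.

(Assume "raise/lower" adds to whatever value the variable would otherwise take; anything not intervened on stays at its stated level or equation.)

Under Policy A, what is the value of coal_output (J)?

Policy A (D − 18, E − 42):
  P = 138
  D = 76 − 18 = 58
  C = 82 + 6·138 + 4·58 = 1142
  J = 112 + 6·1142 = 6964

6964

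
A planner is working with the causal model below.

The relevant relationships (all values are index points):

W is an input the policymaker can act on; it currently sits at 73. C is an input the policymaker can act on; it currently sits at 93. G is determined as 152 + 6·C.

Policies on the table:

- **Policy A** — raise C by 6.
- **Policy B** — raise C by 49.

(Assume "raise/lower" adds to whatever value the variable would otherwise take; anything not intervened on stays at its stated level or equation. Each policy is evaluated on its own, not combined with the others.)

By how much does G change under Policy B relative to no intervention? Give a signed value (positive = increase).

Baseline:
  C = 93
  G = 152 + 6·93 = 710
Policy B (C + 49):
  C = 93 + 49 = 142
  G = 152 + 6·142 = 1004
Change in G: 1004 − 710 = 294

294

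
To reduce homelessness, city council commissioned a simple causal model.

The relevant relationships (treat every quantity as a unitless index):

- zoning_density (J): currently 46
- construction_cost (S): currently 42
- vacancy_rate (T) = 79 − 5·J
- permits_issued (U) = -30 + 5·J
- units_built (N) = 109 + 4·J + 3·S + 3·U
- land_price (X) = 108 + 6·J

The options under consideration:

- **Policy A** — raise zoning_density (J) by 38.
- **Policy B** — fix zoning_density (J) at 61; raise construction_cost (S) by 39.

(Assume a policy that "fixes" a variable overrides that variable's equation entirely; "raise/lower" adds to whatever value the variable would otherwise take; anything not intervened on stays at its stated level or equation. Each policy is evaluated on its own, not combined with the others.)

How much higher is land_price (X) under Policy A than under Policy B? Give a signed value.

138

Policy A (J + 38):
  J = 46 + 38 = 84
  X = 108 + 6·84 = 612
Policy B (J := 61, S + 39):
  J = 61
  X = 108 + 6·61 = 474
X: 612 − 474 = 138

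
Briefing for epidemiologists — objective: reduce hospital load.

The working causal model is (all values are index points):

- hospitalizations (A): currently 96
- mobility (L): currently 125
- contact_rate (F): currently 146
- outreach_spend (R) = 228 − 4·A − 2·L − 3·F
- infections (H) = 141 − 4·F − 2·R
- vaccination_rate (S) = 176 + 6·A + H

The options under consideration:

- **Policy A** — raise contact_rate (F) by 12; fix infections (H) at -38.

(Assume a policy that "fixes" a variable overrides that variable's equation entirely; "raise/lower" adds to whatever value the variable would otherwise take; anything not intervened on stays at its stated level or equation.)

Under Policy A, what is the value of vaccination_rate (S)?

714

Policy A (F + 12, H := -38):
  A = 96
  L = 125
  F = 146 + 12 = 158
  R = 228 − 4·96 − 2·125 − 3·158 = -880
  H = -38
  S = 176 + 6·96 + (-38) = 714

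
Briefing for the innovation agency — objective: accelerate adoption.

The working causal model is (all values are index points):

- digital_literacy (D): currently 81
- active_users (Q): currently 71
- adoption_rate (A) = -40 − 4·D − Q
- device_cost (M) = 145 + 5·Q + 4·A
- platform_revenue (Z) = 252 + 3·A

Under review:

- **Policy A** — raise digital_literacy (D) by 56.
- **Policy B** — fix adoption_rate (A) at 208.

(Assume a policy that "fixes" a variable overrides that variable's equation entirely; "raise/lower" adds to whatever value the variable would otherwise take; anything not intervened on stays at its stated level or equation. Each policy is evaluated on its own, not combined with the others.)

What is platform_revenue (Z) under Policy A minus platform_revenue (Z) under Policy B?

-2601

Policy A (D + 56):
  D = 81 + 56 = 137
  Q = 71
  A = -40 − 4·137 − 71 = -659
  Z = 252 + 3·(-659) = -1725
Policy B (A := 208):
  D = 81
  Q = 71
  A = 208
  Z = 252 + 3·208 = 876
Z: -1725 − 876 = -2601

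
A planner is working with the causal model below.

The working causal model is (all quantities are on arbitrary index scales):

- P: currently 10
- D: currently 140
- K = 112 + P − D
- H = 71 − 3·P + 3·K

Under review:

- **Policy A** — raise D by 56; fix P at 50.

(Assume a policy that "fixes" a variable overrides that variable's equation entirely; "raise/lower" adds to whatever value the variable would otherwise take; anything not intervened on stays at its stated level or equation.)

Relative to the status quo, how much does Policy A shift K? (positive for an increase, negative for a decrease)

-16

Baseline:
  P = 10
  D = 140
  K = 112 + 10 − 140 = -18
Policy A (D + 56, P := 50):
  P = 50
  D = 140 + 56 = 196
  K = 112 + 50 − 196 = -34
Change in K: -34 − (-18) = -16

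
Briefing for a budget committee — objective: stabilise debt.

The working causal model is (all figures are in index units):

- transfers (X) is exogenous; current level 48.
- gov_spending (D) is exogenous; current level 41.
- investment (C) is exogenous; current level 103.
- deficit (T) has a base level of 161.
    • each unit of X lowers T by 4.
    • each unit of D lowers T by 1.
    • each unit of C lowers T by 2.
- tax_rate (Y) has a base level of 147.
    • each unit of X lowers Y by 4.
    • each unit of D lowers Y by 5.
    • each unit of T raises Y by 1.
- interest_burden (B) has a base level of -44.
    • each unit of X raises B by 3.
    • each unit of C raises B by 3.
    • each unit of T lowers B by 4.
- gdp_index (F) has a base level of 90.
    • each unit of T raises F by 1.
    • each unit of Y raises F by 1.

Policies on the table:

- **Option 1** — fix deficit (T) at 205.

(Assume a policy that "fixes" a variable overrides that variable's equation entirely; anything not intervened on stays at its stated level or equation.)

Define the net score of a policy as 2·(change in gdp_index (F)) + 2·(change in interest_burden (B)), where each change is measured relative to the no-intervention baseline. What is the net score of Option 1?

-1932

Baseline:
  X = 48
  D = 41
  C = 103
  T = 161 − 4·48 − 41 − 2·103 = -278
  Y = 147 − 4·48 − 5·41 + (-278) = -528
  B = -44 + 3·48 + 3·103 − 4·(-278) = 1521
  F = 90 + (-278) + (-528) = -716
Option 1 (T := 205):
  X = 48
  D = 41
  C = 103
  T = 205
  Y = 147 − 4·48 − 5·41 + 205 = -45
  B = -44 + 3·48 + 3·103 − 4·205 = -411
  F = 90 + 205 + (-45) = 250
ΔF = 250 − (-716) = 966; ΔB = -411 − 1521 = -1932
Score = 2·966 + 2·(-1932) = -1932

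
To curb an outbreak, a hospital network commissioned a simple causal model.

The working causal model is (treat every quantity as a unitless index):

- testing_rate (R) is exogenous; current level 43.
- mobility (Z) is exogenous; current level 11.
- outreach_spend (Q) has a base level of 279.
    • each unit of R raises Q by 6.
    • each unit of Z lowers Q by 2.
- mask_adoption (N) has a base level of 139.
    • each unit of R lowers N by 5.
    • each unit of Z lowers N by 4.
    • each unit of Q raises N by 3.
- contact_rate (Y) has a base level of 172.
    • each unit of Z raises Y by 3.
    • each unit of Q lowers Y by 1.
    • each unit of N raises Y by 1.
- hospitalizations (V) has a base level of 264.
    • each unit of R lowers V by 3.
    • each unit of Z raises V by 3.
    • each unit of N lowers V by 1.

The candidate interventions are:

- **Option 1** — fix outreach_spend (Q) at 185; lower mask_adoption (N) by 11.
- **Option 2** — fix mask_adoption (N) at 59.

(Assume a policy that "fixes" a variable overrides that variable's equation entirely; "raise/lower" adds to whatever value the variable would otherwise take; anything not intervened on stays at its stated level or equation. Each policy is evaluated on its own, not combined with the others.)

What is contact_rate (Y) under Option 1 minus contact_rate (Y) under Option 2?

Option 1 (Q := 185, N − 11):
  R = 43
  Z = 11
  Q = 185
  N = 139 − 5·43 − 4·11 + 3·185 (−11 from intervention) = 424
  Y = 172 + 3·11 − 185 + 424 = 444
Option 2 (N := 59):
  R = 43
  Z = 11
  Q = 279 + 6·43 − 2·11 = 515
  N = 59
  Y = 172 + 3·11 − 515 + 59 = -251
Y: 444 − (-251) = 695

695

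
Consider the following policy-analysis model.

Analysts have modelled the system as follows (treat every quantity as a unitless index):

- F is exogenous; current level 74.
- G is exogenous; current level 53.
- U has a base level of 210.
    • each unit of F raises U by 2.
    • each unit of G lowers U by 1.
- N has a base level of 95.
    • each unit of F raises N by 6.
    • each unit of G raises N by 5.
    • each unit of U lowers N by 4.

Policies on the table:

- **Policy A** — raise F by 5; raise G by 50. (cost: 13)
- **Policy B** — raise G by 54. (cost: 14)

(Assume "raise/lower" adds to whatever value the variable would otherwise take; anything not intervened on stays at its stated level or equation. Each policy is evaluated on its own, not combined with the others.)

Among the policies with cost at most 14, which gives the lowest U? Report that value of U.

251

Policy A (F + 5, G + 50):
  F = 74 + 5 = 79
  G = 53 + 50 = 103
  U = 210 + 2·79 − 103 = 265
Policy B (G + 54):
  F = 74
  G = 53 + 54 = 107
  U = 210 + 2·74 − 107 = 251
Comparing — Policy A: U=265, Policy B: U=251. Lowest is 251 (Policy B).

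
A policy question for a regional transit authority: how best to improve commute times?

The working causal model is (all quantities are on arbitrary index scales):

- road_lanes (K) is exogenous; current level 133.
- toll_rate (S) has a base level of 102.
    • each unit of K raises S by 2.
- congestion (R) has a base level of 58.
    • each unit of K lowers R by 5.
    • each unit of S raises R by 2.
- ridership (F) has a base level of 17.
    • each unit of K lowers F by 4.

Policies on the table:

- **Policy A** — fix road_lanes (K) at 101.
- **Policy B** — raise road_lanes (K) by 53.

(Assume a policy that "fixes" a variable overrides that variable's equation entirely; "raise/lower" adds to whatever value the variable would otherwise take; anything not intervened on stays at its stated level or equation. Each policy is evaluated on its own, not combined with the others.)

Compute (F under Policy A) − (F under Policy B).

340

Policy A (K := 101):
  K = 101
  F = 17 − 4·101 = -387
Policy B (K + 53):
  K = 133 + 53 = 186
  F = 17 − 4·186 = -727
F: -387 − (-727) = 340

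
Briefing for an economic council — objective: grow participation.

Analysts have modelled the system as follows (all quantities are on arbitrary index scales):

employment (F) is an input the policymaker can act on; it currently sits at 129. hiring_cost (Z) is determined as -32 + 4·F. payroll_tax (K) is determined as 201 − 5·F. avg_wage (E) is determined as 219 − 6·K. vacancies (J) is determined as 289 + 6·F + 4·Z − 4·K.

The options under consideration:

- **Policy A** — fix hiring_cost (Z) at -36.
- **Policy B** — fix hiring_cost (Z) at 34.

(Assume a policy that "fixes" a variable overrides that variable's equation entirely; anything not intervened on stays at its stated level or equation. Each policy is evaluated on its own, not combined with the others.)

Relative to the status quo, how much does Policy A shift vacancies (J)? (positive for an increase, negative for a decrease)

-2080

Baseline:
  F = 129
  Z = -32 + 4·129 = 484
  K = 201 − 5·129 = -444
  J = 289 + 6·129 + 4·484 − 4·(-444) = 4775
Policy A (Z := -36):
  F = 129
  Z = -36
  K = 201 − 5·129 = -444
  J = 289 + 6·129 + 4·(-36) − 4·(-444) = 2695
Change in J: 2695 − 4775 = -2080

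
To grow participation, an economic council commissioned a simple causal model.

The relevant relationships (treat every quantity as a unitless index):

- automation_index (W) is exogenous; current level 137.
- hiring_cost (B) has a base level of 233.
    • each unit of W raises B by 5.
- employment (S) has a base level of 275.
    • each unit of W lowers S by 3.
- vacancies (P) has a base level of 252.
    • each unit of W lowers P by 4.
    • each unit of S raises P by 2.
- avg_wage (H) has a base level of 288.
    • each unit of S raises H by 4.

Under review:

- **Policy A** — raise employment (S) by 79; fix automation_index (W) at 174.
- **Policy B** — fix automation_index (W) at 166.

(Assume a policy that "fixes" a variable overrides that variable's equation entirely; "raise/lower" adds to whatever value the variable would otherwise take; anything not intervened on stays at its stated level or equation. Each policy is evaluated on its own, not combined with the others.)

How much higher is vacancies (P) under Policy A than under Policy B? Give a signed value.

Policy A (S + 79, W := 174):
  W = 174
  S = 275 − 3·174 (+79 from intervention) = -168
  P = 252 − 4·174 + 2·(-168) = -780
Policy B (W := 166):
  W = 166
  S = 275 − 3·166 = -223
  P = 252 − 4·166 + 2·(-223) = -858
P: -780 − (-858) = 78

78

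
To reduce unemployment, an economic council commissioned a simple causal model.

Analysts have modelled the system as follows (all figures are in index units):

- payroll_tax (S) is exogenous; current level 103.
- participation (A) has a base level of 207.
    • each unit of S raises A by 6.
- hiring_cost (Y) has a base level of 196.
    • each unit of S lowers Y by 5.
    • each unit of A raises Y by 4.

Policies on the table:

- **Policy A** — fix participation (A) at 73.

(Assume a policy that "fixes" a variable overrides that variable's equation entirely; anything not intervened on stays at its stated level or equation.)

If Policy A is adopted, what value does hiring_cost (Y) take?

-27

Policy A (A := 73):
  S = 103
  A = 73
  Y = 196 − 5·103 + 4·73 = -27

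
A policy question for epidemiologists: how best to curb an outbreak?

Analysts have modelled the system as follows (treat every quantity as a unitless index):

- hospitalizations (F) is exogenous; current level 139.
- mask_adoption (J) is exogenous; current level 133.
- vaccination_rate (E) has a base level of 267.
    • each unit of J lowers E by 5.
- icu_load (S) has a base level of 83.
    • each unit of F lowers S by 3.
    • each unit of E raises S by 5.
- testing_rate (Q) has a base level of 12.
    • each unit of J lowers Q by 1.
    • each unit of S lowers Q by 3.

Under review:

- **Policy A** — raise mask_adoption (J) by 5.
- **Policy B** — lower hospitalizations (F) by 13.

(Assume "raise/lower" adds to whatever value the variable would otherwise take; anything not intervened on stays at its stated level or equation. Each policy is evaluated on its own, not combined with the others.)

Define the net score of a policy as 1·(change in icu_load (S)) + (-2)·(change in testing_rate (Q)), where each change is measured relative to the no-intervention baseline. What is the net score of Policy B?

Baseline:
  F = 139
  J = 133
  E = 267 − 5·133 = -398
  S = 83 − 3·139 + 5·(-398) = -2324
  Q = 12 − 133 − 3·(-2324) = 6851
Policy B (F − 13):
  F = 139 − 13 = 126
  J = 133
  E = 267 − 5·133 = -398
  S = 83 − 3·126 + 5·(-398) = -2285
  Q = 12 − 133 − 3·(-2285) = 6734
ΔS = -2285 − (-2324) = 39; ΔQ = 6734 − 6851 = -117
Score = 1·39 + (-2)·(-117) = 273

273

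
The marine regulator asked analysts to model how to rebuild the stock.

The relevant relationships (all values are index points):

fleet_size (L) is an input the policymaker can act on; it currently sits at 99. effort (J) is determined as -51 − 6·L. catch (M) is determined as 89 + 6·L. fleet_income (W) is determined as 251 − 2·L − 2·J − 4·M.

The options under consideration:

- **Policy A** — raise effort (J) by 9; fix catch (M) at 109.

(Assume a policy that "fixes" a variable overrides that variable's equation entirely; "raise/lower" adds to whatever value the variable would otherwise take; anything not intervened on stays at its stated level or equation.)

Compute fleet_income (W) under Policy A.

889

Policy A (J + 9, M := 109):
  L = 99
  J = -51 − 6·99 (+9 from intervention) = -636
  M = 109
  W = 251 − 2·99 − 2·(-636) − 4·109 = 889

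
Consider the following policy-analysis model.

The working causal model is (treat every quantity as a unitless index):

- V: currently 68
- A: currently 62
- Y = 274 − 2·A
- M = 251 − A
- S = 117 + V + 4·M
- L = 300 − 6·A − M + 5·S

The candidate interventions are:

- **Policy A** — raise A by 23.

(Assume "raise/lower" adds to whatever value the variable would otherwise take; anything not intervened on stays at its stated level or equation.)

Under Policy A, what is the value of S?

849

Policy A (A + 23):
  V = 68
  A = 62 + 23 = 85
  M = 251 − 85 = 166
  S = 117 + 68 + 4·166 = 849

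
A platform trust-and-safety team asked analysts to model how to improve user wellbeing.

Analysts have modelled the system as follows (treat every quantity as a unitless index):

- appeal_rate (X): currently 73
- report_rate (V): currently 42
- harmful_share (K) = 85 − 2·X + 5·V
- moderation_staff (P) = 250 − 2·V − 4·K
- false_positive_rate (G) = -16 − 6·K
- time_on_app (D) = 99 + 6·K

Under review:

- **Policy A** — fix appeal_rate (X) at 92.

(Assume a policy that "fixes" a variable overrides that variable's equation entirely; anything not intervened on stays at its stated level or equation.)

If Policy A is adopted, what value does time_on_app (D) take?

Policy A (X := 92):
  X = 92
  V = 42
  K = 85 − 2·92 + 5·42 = 111
  D = 99 + 6·111 = 765

765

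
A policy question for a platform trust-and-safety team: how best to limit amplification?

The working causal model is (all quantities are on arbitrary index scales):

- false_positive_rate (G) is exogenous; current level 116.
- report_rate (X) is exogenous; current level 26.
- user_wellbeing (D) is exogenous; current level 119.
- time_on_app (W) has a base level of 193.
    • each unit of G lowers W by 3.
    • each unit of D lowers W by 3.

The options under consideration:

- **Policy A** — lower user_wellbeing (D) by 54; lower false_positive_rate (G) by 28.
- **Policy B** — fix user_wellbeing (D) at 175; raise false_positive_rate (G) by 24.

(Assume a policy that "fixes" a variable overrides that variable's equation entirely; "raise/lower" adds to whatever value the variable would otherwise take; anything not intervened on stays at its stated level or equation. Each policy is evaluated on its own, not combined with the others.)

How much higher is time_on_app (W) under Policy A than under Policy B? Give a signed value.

486

Policy A (D − 54, G − 28):
  G = 116 − 28 = 88
  D = 119 − 54 = 65
  W = 193 − 3·88 − 3·65 = -266
Policy B (D := 175, G + 24):
  G = 116 + 24 = 140
  D = 175
  W = 193 − 3·140 − 3·175 = -752
W: -266 − (-752) = 486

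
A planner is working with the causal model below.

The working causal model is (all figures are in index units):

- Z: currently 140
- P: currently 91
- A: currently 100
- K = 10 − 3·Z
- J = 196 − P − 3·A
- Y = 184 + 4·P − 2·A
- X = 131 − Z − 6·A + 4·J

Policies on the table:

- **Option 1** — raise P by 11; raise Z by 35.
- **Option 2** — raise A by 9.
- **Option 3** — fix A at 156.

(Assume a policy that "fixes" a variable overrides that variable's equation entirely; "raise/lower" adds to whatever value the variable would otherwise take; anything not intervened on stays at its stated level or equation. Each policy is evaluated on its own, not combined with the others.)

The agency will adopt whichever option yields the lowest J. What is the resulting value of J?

Option 1 (P + 11, Z + 35):
  P = 91 + 11 = 102
  A = 100
  J = 196 − 102 − 3·100 = -206
Option 2 (A + 9):
  P = 91
  A = 100 + 9 = 109
  J = 196 − 91 − 3·109 = -222
Option 3 (A := 156):
  P = 91
  A = 156
  J = 196 − 91 − 3·156 = -363
Comparing — Option 1: J=-206, Option 2: J=-222, Option 3: J=-363. Lowest is -363 (Option 3).

-363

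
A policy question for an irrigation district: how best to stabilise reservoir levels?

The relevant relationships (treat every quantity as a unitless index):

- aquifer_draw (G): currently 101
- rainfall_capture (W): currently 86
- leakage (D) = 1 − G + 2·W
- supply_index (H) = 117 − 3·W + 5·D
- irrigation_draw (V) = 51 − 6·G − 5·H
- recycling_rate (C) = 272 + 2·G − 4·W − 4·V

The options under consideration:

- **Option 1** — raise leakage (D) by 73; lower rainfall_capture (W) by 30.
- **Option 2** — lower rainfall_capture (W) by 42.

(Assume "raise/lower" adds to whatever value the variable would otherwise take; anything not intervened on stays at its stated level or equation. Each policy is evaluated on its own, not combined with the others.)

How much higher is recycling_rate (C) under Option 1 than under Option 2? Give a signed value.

8932

Option 1 (D + 73, W − 30):
  G = 101
  W = 86 − 30 = 56
  D = 1 − 101 + 2·56 (+73 from intervention) = 85
  H = 117 − 3·56 + 5·85 = 374
  V = 51 − 6·101 − 5·374 = -2425
  C = 272 + 2·101 − 4·56 − 4·(-2425) = 9950
Option 2 (W − 42):
  G = 101
  W = 86 − 42 = 44
  D = 1 − 101 + 2·44 = -12
  H = 117 − 3·44 + 5·(-12) = -75
  V = 51 − 6·101 − 5·(-75) = -180
  C = 272 + 2·101 − 4·44 − 4·(-180) = 1018
C: 9950 − 1018 = 8932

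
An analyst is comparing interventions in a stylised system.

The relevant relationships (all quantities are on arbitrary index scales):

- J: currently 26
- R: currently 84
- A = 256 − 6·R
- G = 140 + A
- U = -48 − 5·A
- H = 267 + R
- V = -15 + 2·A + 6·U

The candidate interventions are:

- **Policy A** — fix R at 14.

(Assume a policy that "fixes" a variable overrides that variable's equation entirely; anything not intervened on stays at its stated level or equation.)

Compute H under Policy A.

Policy A (R := 14):
  R = 14
  H = 267 + 14 = 281

281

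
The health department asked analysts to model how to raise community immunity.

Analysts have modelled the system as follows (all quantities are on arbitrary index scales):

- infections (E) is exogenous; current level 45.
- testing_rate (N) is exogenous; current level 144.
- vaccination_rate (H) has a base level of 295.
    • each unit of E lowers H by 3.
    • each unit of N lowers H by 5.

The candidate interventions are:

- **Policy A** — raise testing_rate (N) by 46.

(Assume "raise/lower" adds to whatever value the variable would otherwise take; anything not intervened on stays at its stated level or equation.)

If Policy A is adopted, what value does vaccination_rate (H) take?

-790

Policy A (N + 46):
  E = 45
  N = 144 + 46 = 190
  H = 295 − 3·45 − 5·190 = -790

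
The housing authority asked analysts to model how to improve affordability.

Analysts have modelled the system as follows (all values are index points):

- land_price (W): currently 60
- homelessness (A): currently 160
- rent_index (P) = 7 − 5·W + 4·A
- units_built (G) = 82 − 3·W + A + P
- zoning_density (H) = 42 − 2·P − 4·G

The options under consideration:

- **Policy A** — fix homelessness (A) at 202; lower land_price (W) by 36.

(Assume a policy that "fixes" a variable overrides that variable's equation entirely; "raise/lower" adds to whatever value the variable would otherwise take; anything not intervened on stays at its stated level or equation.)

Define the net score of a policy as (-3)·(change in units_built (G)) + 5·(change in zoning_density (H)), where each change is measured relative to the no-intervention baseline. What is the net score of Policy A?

-14934

Baseline:
  W = 60
  A = 160
  P = 7 − 5·60 + 4·160 = 347
  G = 82 − 3·60 + 160 + 347 = 409
  H = 42 − 2·347 − 4·409 = -2288
Policy A (A := 202, W − 36):
  W = 60 − 36 = 24
  A = 202
  P = 7 − 5·24 + 4·202 = 695
  G = 82 − 3·24 + 202 + 695 = 907
  H = 42 − 2·695 − 4·907 = -4976
ΔG = 907 − 409 = 498; ΔH = -4976 − (-2288) = -2688
Score = (-3)·498 + 5·(-2688) = -14934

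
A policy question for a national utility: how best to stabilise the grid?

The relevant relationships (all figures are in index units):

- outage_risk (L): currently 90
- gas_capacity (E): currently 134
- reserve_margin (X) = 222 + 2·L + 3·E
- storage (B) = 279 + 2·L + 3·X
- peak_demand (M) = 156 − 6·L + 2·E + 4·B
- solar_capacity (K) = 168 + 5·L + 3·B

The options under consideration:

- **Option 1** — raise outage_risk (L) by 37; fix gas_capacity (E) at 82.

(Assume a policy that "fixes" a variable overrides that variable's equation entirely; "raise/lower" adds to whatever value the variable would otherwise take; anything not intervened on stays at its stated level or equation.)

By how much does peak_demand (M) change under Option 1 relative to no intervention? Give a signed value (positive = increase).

Baseline:
  L = 90
  E = 134
  X = 222 + 2·90 + 3·134 = 804
  B = 279 + 2·90 + 3·804 = 2871
  M = 156 − 6·90 + 2·134 + 4·2871 = 11368
Option 1 (L + 37, E := 82):
  L = 90 + 37 = 127
  E = 82
  X = 222 + 2·127 + 3·82 = 722
  B = 279 + 2·127 + 3·722 = 2699
  M = 156 − 6·127 + 2·82 + 4·2699 = 10354
Change in M: 10354 − 11368 = -1014

-1014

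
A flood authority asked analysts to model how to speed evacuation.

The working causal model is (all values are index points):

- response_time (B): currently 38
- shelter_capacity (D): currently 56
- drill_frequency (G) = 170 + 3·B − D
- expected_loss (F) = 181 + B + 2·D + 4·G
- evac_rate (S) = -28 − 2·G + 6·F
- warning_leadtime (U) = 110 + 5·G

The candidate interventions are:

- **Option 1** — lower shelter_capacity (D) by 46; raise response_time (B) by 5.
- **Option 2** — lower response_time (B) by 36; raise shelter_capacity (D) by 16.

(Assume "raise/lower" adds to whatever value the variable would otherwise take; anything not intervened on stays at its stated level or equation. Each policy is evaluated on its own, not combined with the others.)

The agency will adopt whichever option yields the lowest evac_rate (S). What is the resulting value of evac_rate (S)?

4222

Option 1 (D − 46, B + 5):
  B = 38 + 5 = 43
  D = 56 − 46 = 10
  G = 170 + 3·43 − 10 = 289
  F = 181 + 43 + 2·10 + 4·289 = 1400
  S = -28 − 2·289 + 6·1400 = 7794
Option 2 (B − 36, D + 16):
  B = 38 − 36 = 2
  D = 56 + 16 = 72
  G = 170 + 3·2 − 72 = 104
  F = 181 + 2 + 2·72 + 4·104 = 743
  S = -28 − 2·104 + 6·743 = 4222
Comparing — Option 1: S=7794, Option 2: S=4222. Lowest is 4222 (Option 2).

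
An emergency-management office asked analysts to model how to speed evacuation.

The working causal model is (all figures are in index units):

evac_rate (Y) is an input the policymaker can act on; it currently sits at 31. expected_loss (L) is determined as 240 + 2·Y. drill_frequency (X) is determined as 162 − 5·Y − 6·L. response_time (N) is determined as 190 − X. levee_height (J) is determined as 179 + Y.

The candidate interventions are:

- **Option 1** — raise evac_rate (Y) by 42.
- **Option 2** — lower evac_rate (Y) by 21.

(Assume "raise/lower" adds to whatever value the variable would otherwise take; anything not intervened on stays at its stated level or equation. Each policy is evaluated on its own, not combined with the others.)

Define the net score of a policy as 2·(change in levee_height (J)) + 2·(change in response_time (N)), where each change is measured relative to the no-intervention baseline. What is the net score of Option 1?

1512

Baseline:
  Y = 31
  L = 240 + 2·31 = 302
  X = 162 − 5·31 − 6·302 = -1805
  N = 190 − (-1805) = 1995
  J = 179 + 31 = 210
Option 1 (Y + 42):
  Y = 31 + 42 = 73
  L = 240 + 2·73 = 386
  X = 162 − 5·73 − 6·386 = -2519
  N = 190 − (-2519) = 2709
  J = 179 + 73 = 252
ΔJ = 252 − 210 = 42; ΔN = 2709 − 1995 = 714
Score = 2·42 + 2·714 = 1512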